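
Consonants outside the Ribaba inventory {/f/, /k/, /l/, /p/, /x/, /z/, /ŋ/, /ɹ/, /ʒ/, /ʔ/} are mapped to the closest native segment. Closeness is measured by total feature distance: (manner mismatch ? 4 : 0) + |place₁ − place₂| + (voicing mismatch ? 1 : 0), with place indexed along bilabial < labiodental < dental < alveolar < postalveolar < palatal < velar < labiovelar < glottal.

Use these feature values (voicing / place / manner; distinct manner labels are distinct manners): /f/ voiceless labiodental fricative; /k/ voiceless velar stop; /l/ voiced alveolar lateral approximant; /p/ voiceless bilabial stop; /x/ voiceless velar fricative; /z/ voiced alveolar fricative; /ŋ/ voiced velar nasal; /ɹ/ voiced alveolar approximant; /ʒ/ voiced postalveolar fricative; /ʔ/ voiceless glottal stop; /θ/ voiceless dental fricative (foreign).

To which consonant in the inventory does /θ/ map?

/f/ is closest: same manner (fricative), place distance 1 (dental→labiodental), same voicing; total 1. Next closest is /z/ at distance 2.

f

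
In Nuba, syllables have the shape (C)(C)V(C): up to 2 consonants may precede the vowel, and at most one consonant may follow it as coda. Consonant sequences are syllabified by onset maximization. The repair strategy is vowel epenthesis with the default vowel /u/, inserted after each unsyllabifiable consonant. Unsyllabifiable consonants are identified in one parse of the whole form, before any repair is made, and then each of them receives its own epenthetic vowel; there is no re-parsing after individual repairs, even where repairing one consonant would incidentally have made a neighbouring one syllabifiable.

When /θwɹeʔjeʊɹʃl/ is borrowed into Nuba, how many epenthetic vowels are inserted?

The unsyllabifiable consonants are /θ/, /ʃ/, /l/; each receives one epenthetic vowel.

3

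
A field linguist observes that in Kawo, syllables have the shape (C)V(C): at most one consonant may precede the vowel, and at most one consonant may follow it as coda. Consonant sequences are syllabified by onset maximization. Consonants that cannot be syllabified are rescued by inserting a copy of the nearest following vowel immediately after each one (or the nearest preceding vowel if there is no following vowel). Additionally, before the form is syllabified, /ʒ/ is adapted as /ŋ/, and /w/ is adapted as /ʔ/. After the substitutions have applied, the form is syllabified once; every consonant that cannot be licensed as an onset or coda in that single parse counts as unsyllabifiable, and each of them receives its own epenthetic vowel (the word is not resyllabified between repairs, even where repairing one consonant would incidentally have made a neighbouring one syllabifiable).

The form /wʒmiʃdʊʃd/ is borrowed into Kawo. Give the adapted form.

Substitution: /w/ → /ʔ/, /ʒ/ → /ŋ/, giving /ʔŋmiʃdʊʃd/.
Under (C)V(C), the unsyllabifiable consonants are /ʔ/, /ŋ/, /d/ (at most one coda consonant is licensed; onsets are limited to one consonant).
Inserting the epenthetic vowel yields /ʔ/ → /ʔi/, /ŋ/ → /ŋi/, /d/ → /dʊ/.

ʔiŋimiʃdʊʃdʊ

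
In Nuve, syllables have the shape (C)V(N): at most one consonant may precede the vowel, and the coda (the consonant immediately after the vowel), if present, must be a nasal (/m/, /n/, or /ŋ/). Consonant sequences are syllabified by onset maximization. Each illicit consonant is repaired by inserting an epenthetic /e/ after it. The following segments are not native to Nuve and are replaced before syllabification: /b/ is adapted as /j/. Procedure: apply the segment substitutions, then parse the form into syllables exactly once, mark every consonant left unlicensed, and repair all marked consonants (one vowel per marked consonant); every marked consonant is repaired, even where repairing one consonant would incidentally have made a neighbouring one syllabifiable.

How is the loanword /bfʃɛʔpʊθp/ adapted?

jefeʃɛʔepʊθepe

Substitution: /b/ → /j/, giving /jfʃɛʔpʊθp/.
Under (C)V(N), the unsyllabifiable consonants are /j/, /f/, /ʔ/, /θ/, /p/ (only a nasal (/m/, /n/, or /ŋ/) is licensed in coda position; onsets are limited to one consonant).
Epenthesis after each stranded consonant: /j/ → /je/, /f/ → /fe/, /ʔ/ → /ʔe/, /θ/ → /θe/, /p/ → /pe/.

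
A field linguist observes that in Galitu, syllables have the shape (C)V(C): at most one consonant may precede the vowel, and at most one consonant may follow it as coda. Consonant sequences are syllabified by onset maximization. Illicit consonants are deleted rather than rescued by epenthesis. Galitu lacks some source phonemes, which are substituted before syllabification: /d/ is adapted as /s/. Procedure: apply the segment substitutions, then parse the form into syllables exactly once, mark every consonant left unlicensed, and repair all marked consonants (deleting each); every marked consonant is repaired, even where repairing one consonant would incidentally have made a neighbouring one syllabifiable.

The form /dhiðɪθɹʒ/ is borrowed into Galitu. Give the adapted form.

Substitution: /d/ → /s/, giving /shiðɪθɹʒ/.
Syllabifying with onset maximization leaves /s/, /ɹ/, /ʒ/ stranded (at most one coda consonant is licensed; onsets are limited to one consonant).
Deleting the stranded consonants removes /s/, /ɹ/, /ʒ/.

hiðɪθ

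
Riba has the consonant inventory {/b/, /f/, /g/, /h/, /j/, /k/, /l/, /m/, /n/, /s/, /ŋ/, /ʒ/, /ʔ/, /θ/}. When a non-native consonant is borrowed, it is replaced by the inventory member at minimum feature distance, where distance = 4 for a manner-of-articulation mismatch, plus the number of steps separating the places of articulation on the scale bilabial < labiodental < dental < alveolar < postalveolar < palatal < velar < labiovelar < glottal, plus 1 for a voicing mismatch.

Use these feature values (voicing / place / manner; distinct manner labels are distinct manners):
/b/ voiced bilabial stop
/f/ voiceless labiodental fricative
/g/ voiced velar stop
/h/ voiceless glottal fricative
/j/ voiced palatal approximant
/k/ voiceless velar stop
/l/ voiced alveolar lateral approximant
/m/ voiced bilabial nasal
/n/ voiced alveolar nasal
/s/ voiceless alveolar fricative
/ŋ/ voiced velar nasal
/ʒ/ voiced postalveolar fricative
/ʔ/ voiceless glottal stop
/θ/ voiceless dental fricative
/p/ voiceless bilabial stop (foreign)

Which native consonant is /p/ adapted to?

/b/ is closest: same manner (stop), place distance 0 (bilabial→bilabial), voicing differs (+1); total 1. Next closest is /f/ at distance 5.

b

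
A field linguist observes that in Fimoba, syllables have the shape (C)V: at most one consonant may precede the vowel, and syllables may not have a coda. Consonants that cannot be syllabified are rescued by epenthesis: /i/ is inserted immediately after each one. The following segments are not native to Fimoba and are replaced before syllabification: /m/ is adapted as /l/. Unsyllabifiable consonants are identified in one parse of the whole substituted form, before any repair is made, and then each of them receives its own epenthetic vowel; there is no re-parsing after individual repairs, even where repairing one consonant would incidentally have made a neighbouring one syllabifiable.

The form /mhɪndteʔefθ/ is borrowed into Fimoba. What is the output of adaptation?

lihɪniditeʔefiθi

Substitution: /m/ → /l/, giving /lhɪndteʔefθ/.
Under (C)V, the unsyllabifiable consonants are /l/, /n/, /d/, /f/, /θ/ (no codas are permitted; onsets are limited to one consonant).
Each unlicensed consonant becomes the onset of a new syllable: /l/ → /li/, /n/ → /ni/, /d/ → /di/, /f/ → /fi/, /θ/ → /θi/.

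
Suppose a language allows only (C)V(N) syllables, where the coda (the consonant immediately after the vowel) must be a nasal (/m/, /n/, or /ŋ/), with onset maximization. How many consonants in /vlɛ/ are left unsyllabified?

1

The consonants /v/ cannot be parsed into a legal (C)V(N) syllable (only a nasal (/m/, /n/, or /ŋ/) is licensed in coda position; onsets are limited to one consonant).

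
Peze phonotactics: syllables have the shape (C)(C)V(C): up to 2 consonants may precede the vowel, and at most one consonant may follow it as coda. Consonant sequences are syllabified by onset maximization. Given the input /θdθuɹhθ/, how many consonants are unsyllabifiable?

Syllabifying with onset maximization leaves /θ/, /h/, /θ/ stranded (at most one coda consonant is licensed; onsets may contain at most 2 consonants).

3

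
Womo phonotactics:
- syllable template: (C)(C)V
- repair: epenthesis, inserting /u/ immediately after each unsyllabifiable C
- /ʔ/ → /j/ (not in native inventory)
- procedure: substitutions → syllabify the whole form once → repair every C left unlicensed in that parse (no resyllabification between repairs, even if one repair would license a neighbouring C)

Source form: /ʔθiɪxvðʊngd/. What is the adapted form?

Substitution: /ʔ/ → /j/, giving /jθiɪxvðʊngd/.
The consonants /x/, /n/, /g/, /d/ cannot be parsed into a legal (C)(C)V syllable (no codas are permitted; onsets may contain at most 2 consonants).
Each unlicensed consonant becomes the onset of a new syllable: /x/ → /xu/, /n/ → /nu/, /g/ → /gu/, /d/ → /du/.

jθiɪxuvðʊnugudu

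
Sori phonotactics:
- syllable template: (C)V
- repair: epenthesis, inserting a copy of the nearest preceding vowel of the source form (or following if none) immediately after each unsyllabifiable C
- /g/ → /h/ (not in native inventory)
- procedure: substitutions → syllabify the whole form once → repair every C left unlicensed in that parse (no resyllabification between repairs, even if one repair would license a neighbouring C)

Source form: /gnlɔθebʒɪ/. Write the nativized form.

hɔnɔlɔθebeʒɪ

Substitution: /g/ → /h/, giving /hnlɔθebʒɪ/.
The consonants /h/, /n/, /b/ cannot be parsed into a legal (C)V syllable (no codas are permitted; onsets are limited to one consonant).
Inserting the epenthetic vowel yields /h/ → /hɔ/, /n/ → /nɔ/, /b/ → /be/.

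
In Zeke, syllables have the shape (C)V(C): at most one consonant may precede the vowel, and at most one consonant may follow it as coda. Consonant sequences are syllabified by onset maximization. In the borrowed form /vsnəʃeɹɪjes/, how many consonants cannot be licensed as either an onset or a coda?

2

The consonants /v/, /s/ cannot be parsed into a legal (C)V(C) syllable (at most one coda consonant is licensed; onsets are limited to one consonant).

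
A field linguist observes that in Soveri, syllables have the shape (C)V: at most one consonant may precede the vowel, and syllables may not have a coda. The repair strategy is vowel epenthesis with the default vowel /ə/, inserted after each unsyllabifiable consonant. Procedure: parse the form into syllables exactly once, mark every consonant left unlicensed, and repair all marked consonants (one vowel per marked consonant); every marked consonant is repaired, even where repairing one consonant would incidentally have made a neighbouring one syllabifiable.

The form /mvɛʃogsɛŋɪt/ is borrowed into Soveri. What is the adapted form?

məvɛʃogəsɛŋɪtə

Syllabifying with onset maximization leaves /m/, /g/, /t/ stranded (no codas are permitted; onsets are limited to one consonant).
Epenthesis after each stranded consonant: /m/ → /mə/, /g/ → /gə/, /t/ → /tə/.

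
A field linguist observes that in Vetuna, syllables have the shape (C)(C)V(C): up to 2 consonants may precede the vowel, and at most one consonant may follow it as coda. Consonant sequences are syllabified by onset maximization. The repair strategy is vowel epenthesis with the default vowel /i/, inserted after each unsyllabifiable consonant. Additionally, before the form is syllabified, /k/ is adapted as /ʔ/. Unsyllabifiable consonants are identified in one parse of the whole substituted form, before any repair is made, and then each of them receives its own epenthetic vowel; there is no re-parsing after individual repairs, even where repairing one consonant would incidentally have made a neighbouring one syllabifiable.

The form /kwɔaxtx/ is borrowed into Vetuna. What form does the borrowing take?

ʔwɔaxtixi

Substitution: /k/ → /ʔ/, giving /ʔwɔaxtx/.
Under (C)(C)V(C), the unsyllabifiable consonants are /t/, /x/ (at most one coda consonant is licensed; onsets may contain at most 2 consonants).
Inserting the epenthetic vowel yields /t/ → /ti/, /x/ → /xi/.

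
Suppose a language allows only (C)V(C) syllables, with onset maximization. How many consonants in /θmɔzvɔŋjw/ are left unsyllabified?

3

Syllabifying with onset maximization leaves /θ/, /j/, /w/ stranded (at most one coda consonant is licensed; onsets are limited to one consonant).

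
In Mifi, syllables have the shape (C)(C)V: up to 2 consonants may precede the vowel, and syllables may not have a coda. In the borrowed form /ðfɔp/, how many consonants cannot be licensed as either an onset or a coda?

The consonants /p/ cannot be parsed into a legal (C)(C)V syllable (no codas are permitted; onsets may contain at most 2 consonants).

1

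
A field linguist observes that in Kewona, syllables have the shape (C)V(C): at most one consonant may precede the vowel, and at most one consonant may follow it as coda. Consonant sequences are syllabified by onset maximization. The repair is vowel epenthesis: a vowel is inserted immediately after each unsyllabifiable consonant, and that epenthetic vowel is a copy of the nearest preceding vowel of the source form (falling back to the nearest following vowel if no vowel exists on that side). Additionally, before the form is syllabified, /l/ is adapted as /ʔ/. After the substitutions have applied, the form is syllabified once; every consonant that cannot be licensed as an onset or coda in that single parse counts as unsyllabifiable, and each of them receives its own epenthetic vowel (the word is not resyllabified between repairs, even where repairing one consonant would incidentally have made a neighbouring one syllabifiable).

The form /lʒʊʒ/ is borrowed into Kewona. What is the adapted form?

ʔʊʒʊʒ

Substitution: /l/ → /ʔ/, giving /ʔʒʊʒ/.
The consonants /ʔ/ cannot be parsed into a legal (C)V(C) syllable (at most one coda consonant is licensed; onsets are limited to one consonant).
Inserting the epenthetic vowel yields /ʔ/ → /ʔʊ/.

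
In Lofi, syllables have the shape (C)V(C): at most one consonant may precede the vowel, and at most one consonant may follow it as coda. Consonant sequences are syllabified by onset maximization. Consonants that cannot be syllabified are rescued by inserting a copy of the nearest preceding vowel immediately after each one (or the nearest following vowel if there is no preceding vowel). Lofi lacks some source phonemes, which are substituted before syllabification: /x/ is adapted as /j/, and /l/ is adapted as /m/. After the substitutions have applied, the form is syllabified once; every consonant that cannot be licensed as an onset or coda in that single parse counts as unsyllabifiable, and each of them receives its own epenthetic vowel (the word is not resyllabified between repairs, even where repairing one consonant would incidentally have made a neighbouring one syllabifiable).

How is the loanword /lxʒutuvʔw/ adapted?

mujuʒutuvʔuwu

Substitution: /l/ → /m/, /x/ → /j/, giving /mjʒutuvʔw/.
Syllabifying with onset maximization leaves /m/, /j/, /ʔ/, /w/ stranded (at most one coda consonant is licensed; onsets are limited to one consonant).
Inserting the epenthetic vowel yields /m/ → /mu/, /j/ → /ju/, /ʔ/ → /ʔu/, /w/ → /wu/.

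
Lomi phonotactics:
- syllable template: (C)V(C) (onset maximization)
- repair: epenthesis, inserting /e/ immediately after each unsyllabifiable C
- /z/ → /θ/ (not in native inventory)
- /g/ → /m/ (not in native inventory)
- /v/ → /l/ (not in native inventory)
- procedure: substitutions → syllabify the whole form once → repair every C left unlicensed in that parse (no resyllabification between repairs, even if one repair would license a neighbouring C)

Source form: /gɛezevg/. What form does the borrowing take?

mɛeθelme

Substitution: /g/ → /m/, /z/ → /θ/, /v/ → /l/, giving /mɛeθelm/.
Syllabifying with onset maximization leaves /m/ stranded (at most one coda consonant is licensed; onsets are limited to one consonant).
Each unlicensed consonant becomes the onset of a new syllable: /m/ → /me/.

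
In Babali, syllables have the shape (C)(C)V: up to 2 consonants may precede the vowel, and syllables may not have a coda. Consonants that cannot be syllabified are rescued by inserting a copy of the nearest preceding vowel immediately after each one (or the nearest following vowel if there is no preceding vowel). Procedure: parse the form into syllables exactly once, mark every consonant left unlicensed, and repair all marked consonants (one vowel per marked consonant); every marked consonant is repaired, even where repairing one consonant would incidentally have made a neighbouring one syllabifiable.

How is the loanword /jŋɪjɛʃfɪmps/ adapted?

jŋɪjɛʃfɪmɪpɪsɪ

The consonants /m/, /p/, /s/ cannot be parsed into a legal (C)(C)V syllable (no codas are permitted; onsets may contain at most 2 consonants).
Epenthesis after each stranded consonant: /m/ → /mɪ/, /p/ → /pɪ/, /s/ → /sɪ/.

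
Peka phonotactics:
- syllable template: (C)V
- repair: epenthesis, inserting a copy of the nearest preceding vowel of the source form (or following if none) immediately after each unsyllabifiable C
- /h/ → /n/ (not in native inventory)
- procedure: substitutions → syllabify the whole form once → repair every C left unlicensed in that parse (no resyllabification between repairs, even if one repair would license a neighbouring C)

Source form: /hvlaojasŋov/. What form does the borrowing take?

Substitution: /h/ → /n/, giving /nvlaojasŋov/.
The consonants /n/, /v/, /s/, /v/ cannot be parsed into a legal (C)V syllable (no codas are permitted; onsets are limited to one consonant).
Epenthesis after each stranded consonant: /n/ → /na/, /v/ → /va/, /s/ → /sa/, /v/ → /vo/.

navalaojasaŋovo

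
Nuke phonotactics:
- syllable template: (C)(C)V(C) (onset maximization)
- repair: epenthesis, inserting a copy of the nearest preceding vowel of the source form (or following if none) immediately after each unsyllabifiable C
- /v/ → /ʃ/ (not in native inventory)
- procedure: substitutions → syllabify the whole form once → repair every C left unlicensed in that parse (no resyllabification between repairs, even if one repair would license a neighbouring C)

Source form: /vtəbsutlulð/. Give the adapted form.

Substitution: /v/ → /ʃ/, giving /ʃtəbsutlulð/.
Under (C)(C)V(C), the unsyllabifiable consonants are /ð/ (at most one coda consonant is licensed; onsets may contain at most 2 consonants).
Epenthesis after each stranded consonant: /ð/ → /ðu/.

ʃtəbsutlulðu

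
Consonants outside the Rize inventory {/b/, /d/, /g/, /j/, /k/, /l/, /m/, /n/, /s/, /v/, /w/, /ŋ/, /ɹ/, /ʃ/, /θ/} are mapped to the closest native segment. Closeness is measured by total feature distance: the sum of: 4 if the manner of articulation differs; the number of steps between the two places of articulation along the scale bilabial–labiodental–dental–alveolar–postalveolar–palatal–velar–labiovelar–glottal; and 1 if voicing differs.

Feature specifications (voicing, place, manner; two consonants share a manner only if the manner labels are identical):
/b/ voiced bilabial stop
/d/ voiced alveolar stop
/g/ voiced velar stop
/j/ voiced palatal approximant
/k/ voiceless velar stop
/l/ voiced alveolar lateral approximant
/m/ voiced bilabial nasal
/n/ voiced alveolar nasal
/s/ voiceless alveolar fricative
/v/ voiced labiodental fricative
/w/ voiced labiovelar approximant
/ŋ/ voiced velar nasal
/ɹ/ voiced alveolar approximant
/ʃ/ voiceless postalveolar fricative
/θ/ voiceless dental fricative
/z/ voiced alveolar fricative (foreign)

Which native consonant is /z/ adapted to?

/s/ is closest: same manner (fricative), place distance 0 (alveolar→alveolar), voicing differs (+1); total 1. Next closest is /v/ at distance 2.

s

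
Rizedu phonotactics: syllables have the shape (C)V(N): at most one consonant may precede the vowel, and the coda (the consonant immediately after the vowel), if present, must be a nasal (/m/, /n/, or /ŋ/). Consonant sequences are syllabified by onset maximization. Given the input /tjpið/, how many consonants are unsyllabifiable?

The consonants /t/, /j/, /ð/ cannot be parsed into a legal (C)V(N) syllable (only a nasal (/m/, /n/, or /ŋ/) is licensed in coda position; onsets are limited to one consonant).

3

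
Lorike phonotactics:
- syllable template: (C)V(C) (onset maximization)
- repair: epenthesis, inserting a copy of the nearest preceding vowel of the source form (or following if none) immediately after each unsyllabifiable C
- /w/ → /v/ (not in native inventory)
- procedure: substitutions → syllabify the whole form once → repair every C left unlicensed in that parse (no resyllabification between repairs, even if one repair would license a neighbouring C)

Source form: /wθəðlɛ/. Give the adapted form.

Substitution: /w/ → /v/, giving /vθəðlɛ/.
Syllabifying with onset maximization leaves /v/ stranded (at most one coda consonant is licensed; onsets are limited to one consonant).
Epenthesis after each stranded consonant: /v/ → /və/.

vəθəðlɛ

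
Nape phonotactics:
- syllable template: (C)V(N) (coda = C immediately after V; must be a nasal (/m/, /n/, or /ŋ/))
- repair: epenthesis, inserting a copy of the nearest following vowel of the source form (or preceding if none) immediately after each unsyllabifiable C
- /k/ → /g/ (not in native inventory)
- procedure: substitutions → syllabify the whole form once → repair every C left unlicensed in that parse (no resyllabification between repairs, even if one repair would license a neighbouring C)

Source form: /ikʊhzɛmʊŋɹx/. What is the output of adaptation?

igʊhɛzɛmʊŋɹʊxʊ

Substitution: /k/ → /g/, giving /igʊhzɛmʊŋɹx/.
Under (C)V(N), the unsyllabifiable consonants are /h/, /ɹ/, /x/ (only a nasal (/m/, /n/, or /ŋ/) is licensed in coda position; onsets are limited to one consonant).
Inserting the epenthetic vowel yields /h/ → /hɛ/, /ɹ/ → /ɹʊ/, /x/ → /xʊ/.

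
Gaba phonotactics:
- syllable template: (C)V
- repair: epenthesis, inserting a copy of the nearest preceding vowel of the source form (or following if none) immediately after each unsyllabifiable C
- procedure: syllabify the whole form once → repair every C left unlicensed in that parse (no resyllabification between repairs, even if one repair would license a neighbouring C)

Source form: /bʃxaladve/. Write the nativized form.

baʃaxaladave

Under (C)V, the unsyllabifiable consonants are /b/, /ʃ/, /d/ (no codas are permitted; onsets are limited to one consonant).
Inserting the epenthetic vowel yields /b/ → /ba/, /ʃ/ → /ʃa/, /d/ → /da/.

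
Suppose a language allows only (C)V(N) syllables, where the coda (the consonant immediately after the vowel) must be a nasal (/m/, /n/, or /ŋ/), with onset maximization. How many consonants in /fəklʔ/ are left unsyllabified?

3

The consonants /k/, /l/, /ʔ/ cannot be parsed into a legal (C)V(N) syllable (only a nasal (/m/, /n/, or /ŋ/) is licensed in coda position; onsets are limited to one consonant).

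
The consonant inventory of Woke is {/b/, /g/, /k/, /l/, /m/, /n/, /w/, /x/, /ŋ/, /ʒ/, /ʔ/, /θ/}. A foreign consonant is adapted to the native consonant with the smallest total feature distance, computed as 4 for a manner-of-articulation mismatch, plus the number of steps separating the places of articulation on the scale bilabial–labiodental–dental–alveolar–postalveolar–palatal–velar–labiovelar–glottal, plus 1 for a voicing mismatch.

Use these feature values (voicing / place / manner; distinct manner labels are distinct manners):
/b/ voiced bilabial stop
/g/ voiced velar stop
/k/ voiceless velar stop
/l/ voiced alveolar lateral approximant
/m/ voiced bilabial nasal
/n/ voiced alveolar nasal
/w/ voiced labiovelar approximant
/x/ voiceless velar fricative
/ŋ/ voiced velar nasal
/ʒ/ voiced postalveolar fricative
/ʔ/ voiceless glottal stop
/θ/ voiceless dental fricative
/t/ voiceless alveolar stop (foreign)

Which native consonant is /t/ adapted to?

k

/k/ is closest: same manner (stop), place distance 3 (alveolar→velar), same voicing; total 3. Next closest is /b/ at distance 4.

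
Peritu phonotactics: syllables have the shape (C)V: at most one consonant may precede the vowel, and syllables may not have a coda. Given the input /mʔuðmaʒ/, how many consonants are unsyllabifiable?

Syllabifying with onset maximization leaves /m/, /ð/, /ʒ/ stranded (no codas are permitted; onsets are limited to one consonant).

3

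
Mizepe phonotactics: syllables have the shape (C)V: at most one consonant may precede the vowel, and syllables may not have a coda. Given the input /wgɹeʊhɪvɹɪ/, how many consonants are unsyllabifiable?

3

Under (C)V, the unsyllabifiable consonants are /w/, /g/, /v/ (no codas are permitted; onsets are limited to one consonant).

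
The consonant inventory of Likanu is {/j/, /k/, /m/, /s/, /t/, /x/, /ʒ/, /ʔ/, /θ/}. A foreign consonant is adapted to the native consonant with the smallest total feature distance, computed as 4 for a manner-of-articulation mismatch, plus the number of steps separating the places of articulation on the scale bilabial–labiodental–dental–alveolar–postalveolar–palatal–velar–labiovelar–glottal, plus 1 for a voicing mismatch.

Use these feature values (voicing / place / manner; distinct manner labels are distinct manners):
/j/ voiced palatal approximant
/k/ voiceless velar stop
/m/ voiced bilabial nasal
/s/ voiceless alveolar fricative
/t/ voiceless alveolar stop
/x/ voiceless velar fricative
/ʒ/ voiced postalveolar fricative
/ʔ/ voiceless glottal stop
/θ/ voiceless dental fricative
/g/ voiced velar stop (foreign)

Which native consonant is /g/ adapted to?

/k/ is closest: same manner (stop), place distance 0 (velar→velar), voicing differs (+1); total 1. Next closest is /ʔ/ at distance 3.

k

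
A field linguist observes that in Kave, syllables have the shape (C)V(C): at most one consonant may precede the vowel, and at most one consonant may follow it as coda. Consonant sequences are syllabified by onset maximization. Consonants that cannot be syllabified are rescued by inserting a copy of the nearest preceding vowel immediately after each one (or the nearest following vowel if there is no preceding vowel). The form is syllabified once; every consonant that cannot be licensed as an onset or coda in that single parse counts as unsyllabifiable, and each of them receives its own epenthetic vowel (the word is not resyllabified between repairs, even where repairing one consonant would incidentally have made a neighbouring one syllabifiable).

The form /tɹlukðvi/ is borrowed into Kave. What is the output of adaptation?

tuɹulukðuvi

Under (C)V(C), the unsyllabifiable consonants are /t/, /ɹ/, /ð/ (at most one coda consonant is licensed; onsets are limited to one consonant).
Each unlicensed consonant becomes the onset of a new syllable: /t/ → /tu/, /ɹ/ → /ɹu/, /ð/ → /ðu/.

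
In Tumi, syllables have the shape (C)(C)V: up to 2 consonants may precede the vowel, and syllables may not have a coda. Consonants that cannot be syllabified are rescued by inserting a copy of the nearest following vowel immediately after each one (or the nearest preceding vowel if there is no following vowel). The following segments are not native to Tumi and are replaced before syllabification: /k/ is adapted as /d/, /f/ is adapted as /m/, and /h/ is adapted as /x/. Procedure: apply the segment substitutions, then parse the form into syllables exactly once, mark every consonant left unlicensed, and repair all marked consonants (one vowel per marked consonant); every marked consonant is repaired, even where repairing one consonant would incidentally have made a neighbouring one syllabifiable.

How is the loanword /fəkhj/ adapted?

mədəxəjə

Substitution: /f/ → /m/, /k/ → /d/, /h/ → /x/, giving /mədxj/.
The consonants /d/, /x/, /j/ cannot be parsed into a legal (C)(C)V syllable (no codas are permitted; onsets may contain at most 2 consonants).
Each unlicensed consonant becomes the onset of a new syllable: /d/ → /də/, /x/ → /xə/, /j/ → /jə/.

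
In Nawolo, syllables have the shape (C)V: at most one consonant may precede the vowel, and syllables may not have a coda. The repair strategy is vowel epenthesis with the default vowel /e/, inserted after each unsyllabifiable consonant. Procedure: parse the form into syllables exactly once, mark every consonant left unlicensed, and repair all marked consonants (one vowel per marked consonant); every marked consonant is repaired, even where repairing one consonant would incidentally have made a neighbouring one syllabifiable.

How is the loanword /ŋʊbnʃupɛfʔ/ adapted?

The consonants /b/, /n/, /f/, /ʔ/ cannot be parsed into a legal (C)V syllable (no codas are permitted; onsets are limited to one consonant).
Epenthesis after each stranded consonant: /b/ → /be/, /n/ → /ne/, /f/ → /fe/, /ʔ/ → /ʔe/.

ŋʊbeneʃupɛfeʔe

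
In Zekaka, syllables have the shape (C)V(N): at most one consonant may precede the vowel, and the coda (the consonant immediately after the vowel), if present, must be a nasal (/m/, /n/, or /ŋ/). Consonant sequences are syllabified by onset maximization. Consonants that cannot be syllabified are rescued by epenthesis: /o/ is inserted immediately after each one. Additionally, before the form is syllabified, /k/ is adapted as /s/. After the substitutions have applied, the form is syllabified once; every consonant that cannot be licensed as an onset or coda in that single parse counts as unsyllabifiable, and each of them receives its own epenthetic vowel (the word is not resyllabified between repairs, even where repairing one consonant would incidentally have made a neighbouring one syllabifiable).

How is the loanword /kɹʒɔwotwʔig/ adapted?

Substitution: /k/ → /s/, giving /sɹʒɔwotwʔig/.
The consonants /s/, /ɹ/, /t/, /w/, /g/ cannot be parsed into a legal (C)V(N) syllable (only a nasal (/m/, /n/, or /ŋ/) is licensed in coda position; onsets are limited to one consonant).
Epenthesis after each stranded consonant: /s/ → /so/, /ɹ/ → /ɹo/, /t/ → /to/, /w/ → /wo/, /g/ → /go/.

soɹoʒɔwotowoʔigo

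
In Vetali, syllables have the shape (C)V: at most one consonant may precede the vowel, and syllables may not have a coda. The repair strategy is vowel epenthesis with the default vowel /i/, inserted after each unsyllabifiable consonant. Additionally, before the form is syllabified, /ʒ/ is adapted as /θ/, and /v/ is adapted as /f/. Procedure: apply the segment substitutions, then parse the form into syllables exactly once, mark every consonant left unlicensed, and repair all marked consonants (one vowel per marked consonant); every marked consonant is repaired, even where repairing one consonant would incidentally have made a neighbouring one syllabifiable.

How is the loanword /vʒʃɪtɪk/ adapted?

Substitution: /v/ → /f/, /ʒ/ → /θ/, giving /fθʃɪtɪk/.
Syllabifying with onset maximization leaves /f/, /θ/, /k/ stranded (no codas are permitted; onsets are limited to one consonant).
Epenthesis after each stranded consonant: /f/ → /fi/, /θ/ → /θi/, /k/ → /ki/.

fiθiʃɪtɪki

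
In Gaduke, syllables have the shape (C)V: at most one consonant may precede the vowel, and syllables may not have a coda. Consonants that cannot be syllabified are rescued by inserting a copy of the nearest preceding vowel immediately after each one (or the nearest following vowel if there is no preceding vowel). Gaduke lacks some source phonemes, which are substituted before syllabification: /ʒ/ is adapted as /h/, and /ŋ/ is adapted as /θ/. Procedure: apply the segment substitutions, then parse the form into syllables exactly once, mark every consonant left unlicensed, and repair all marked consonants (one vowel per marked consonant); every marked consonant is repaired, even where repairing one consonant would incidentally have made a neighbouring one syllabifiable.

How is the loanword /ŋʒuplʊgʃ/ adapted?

Substitution: /ŋ/ → /θ/, /ʒ/ → /h/, giving /θhuplʊgʃ/.
The consonants /θ/, /p/, /g/, /ʃ/ cannot be parsed into a legal (C)V syllable (no codas are permitted; onsets are limited to one consonant).
Inserting the epenthetic vowel yields /θ/ → /θu/, /p/ → /pu/, /g/ → /gʊ/, /ʃ/ → /ʃʊ/.

θuhupulʊgʊʃʊ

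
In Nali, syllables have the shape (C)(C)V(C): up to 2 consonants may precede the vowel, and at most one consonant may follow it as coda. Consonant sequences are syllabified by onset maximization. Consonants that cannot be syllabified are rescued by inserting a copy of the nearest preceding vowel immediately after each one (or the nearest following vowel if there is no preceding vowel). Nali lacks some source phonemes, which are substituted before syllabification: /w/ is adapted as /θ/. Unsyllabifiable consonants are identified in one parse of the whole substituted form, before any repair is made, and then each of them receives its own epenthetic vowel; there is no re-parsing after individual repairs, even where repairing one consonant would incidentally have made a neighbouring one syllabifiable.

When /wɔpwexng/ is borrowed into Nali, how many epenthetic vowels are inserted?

2

After substitution the input is /θɔpθexng/.
The unsyllabifiable consonants are /n/, /g/; each receives one epenthetic vowel.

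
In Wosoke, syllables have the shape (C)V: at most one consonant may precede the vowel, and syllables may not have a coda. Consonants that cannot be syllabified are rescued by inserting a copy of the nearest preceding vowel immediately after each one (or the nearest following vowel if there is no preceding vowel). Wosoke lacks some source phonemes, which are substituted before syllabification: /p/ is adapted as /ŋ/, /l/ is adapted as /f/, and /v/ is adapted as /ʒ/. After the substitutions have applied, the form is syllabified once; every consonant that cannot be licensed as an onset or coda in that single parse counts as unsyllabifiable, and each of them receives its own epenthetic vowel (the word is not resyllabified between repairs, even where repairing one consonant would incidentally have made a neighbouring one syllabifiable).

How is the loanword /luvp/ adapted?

Substitution: /l/ → /f/, /v/ → /ʒ/, /p/ → /ŋ/, giving /fuʒŋ/.
The consonants /ʒ/, /ŋ/ cannot be parsed into a legal (C)V syllable (no codas are permitted; onsets are limited to one consonant).
Inserting the epenthetic vowel yields /ʒ/ → /ʒu/, /ŋ/ → /ŋu/.

fuʒuŋu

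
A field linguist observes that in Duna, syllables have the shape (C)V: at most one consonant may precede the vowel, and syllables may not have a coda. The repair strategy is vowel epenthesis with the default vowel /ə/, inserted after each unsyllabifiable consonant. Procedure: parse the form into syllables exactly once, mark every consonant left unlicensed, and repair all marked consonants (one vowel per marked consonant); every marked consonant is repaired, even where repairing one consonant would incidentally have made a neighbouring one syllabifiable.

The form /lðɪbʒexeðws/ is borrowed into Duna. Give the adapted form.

The consonants /l/, /b/, /ð/, /w/, /s/ cannot be parsed into a legal (C)V syllable (no codas are permitted; onsets are limited to one consonant).
Inserting the epenthetic vowel yields /l/ → /lə/, /b/ → /bə/, /ð/ → /ðə/, /w/ → /wə/, /s/ → /sə/.

ləðɪbəʒexeðəwəsə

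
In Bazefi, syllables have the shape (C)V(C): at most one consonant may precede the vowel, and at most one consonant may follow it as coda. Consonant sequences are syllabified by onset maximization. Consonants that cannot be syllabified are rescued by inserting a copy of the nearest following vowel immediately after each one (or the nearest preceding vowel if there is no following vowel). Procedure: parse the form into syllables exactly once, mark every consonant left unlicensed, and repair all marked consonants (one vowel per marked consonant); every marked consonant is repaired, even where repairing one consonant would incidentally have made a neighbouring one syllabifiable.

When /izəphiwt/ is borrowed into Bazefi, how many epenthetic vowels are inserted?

The unsyllabifiable consonants are /t/; each receives one epenthetic vowel.

1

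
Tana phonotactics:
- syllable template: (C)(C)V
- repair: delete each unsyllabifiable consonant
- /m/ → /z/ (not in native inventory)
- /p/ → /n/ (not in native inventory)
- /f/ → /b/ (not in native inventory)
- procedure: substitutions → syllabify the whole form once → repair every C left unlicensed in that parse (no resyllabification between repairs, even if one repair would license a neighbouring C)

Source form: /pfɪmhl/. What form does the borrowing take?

nbɪ

Substitution: /p/ → /n/, /f/ → /b/, /m/ → /z/, giving /nbɪzhl/.
Syllabifying with onset maximization leaves /z/, /h/, /l/ stranded (no codas are permitted; onsets may contain at most 2 consonants).
Deletion applies to /z/, /h/, /l/.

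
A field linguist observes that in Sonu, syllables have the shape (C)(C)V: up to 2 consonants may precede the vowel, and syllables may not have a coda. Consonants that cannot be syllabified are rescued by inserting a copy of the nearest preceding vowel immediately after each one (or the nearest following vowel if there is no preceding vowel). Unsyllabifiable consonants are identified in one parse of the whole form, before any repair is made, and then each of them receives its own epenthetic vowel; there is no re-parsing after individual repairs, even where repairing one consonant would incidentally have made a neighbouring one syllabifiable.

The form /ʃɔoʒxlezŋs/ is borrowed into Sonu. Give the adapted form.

The consonants /ʒ/, /z/, /ŋ/, /s/ cannot be parsed into a legal (C)(C)V syllable (no codas are permitted; onsets may contain at most 2 consonants).
Each unlicensed consonant becomes the onset of a new syllable: /ʒ/ → /ʒo/, /z/ → /ze/, /ŋ/ → /ŋe/, /s/ → /se/.

ʃɔoʒoxlezeŋese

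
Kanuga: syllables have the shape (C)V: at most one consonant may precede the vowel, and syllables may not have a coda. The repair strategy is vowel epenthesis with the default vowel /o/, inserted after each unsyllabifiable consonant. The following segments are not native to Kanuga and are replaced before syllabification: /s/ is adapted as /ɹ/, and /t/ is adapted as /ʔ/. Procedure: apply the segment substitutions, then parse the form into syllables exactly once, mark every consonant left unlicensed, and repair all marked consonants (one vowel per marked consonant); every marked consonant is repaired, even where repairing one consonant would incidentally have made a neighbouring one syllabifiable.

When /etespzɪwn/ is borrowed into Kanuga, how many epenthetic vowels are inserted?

4

After substitution the input is /eʔeɹpzɪwn/.
The unsyllabifiable consonants are /ɹ/, /p/, /w/, /n/; each receives one epenthetic vowel.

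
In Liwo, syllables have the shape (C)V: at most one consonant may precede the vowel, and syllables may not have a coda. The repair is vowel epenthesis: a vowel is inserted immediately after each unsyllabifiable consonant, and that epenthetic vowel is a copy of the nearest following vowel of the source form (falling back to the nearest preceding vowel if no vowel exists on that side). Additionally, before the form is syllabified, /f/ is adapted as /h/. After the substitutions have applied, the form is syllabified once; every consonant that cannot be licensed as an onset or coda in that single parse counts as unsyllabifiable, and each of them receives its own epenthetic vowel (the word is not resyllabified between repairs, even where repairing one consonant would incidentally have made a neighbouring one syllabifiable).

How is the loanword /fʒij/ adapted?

hiʒiji

Substitution: /f/ → /h/, giving /hʒij/.
Under (C)V, the unsyllabifiable consonants are /h/, /j/ (no codas are permitted; onsets are limited to one consonant).
Each unlicensed consonant becomes the onset of a new syllable: /h/ → /hi/, /j/ → /ji/.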